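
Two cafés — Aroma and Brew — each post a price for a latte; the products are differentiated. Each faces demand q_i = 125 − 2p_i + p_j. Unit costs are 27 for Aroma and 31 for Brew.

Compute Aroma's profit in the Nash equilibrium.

2204.48

Aroma's profit: π = (p_{Aroma} − 27)(125 − 2p_{Aroma} + p_{Brew}).
∂π/∂p_{Aroma} = 179 − 4p_{Aroma} + p_{Brew} = 0 ⇒ p_{Aroma} = 44.75 + 0.25p_{Brew}.
Similarly p_{Brew} = 46.75 + 0.25p_{Aroma}.
Plugging p_{Brew} into Aroma's best response: p_{Aroma} = 44.75 + 0.25(46.75 + 0.25p_{Aroma}) ⇒ 0.9375p_{Aroma} = 56.4375, so p_{Aroma} = 60.2.
Then p_{Brew} = 46.75 + 0.25·60.2 = 61.8.
q_{Aroma} = 125 − 2·60.2 + 61.8 = 66.4.
Profit = (60.2 − 27)·66.4 = 2204.48.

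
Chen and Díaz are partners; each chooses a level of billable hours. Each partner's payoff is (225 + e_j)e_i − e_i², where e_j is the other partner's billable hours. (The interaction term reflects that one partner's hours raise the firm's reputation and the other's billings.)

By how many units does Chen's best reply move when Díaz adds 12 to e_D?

6

Chen's payoff is (225 + e_D)e_C − e_C².
∂π/∂e_C = 225 + e_D − 2e_C = 0, so e_C = 112.5 + 0.5e_D.
The reaction-function slope is 0.5, so a 12-unit rise in e_D moves e_C by 0.5 × 12 = 6. Chen's best response rises — the actions are strategic complements.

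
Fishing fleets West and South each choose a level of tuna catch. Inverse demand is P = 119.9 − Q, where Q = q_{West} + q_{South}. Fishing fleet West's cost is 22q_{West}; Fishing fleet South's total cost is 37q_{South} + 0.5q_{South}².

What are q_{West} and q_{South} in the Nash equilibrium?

Fishing fleet West's profit: π = q_{West}(119.9 − (q_{West} + q_{South})) − 22q_{West}.
∂π/∂q_{West} = 97.9 − 2q_{West} − q_{South} = 0, so q_{West} = 48.95 − 0.5q_{South}.
For South: ∂π/∂q_{South} = 82.9 − 3q_{South} − q_{West} = 0 ⇒ q_{South} = 829/30 − (1/3)q_{West}.
Substituting the second reaction function into the first: q_{West} = 48.95 − 0.5(829/30 − (1/3)q_{West}), which gives (5/6)q_{West} = 527/15 ⇒ q_{West} = 42.16.
Then q_{South} = 829/30 − (1/3)·42.16 = 13.58.

42.16, 13.58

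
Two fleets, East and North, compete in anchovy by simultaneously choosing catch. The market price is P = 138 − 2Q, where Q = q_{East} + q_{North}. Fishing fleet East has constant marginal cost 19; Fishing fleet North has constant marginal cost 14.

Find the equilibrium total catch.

Fishing fleet East's profit: π = q_{East}(138 − 2(q_{East} + q_{North})) − 19q_{East}.
∂π/∂q_{East} = 119 − 4q_{East} − 2q_{North} = 0, so q_{East} = 29.75 − 0.5q_{North}.
By the same steps for North: q_{North} = 31 − 0.5q_{East}.
Substituting the second reaction function into the first: q_{East} = 29.75 − 0.5(31 − 0.5q_{East}), which gives 0.75q_{East} = 14.25 ⇒ q_{East} = 19.
Then q_{North} = 31 − 0.5·19 = 21.5.
Total catch: 19 + 21.5 = 40.5.

40.5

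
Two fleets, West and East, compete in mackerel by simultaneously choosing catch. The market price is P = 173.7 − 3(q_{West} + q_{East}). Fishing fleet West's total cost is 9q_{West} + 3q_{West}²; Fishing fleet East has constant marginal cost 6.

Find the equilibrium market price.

Fishing fleet West's profit: π = q_{West}(173.7 − 3(q_{West} + q_{East})) − 9q_{West} − 3q_{West}².
∂π/∂q_{West} = 164.7 − 12q_{West} − 3q_{East} = 0, so q_{West} = 13.725 − 0.25q_{East}.
For East: ∂π/∂q_{East} = 167.7 − 6q_{East} − 3q_{West} = 0 ⇒ q_{East} = 27.95 − 0.5q_{West}.
Substituting the second reaction function into the first: q_{West} = 13.725 − 0.25(27.95 − 0.5q_{West}), which gives 0.875q_{West} = 6.7375 ⇒ q_{West} = 7.7.
Then q_{East} = 27.95 − 0.5·7.7 = 24.1.
Equilibrium price: P = 173.7 − 3·31.8 = 78.3.

78.3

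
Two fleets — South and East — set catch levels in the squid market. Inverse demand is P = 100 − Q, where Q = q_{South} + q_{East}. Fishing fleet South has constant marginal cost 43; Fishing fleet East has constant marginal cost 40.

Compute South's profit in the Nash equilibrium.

Fishing fleet South's profit: π = q_{South}(100 − (q_{South} + q_{East})) − 43q_{South}.
∂π/∂q_{South} = 57 − 2q_{South} − q_{East} = 0, so q_{South} = 28.5 − 0.5q_{East}.
By the same steps for East: q_{East} = 30 − 0.5q_{South}.
Substituting the second reaction function into the first: q_{South} = 28.5 − 0.5(30 − 0.5q_{South}), which gives 0.75q_{South} = 13.5 ⇒ q_{South} = 18.
Then q_{East} = 30 − 0.5·18 = 21.
Price P = 100 − 39 = 61.
South's profit: (61 − 43)·18 = 324.

324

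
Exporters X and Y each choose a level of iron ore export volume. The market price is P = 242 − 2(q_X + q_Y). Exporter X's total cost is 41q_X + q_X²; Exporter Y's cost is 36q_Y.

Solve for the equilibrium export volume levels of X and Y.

19.6, 41.7

Exporter X's profit: π = q_X(242 − 2(q_X + q_Y)) − 41q_X − q_X².
∂π/∂q_X = 201 − 6q_X − 2q_Y = 0, so q_X = 33.5 − (1/3)q_Y.
For Y: ∂π/∂q_Y = 206 − 4q_Y − 2q_X = 0 ⇒ q_Y = 51.5 − 0.5q_X.
Substituting the second reaction function into the first: q_X = 33.5 − (1/3)(51.5 − 0.5q_X), which gives (5/6)q_X = 49/3 ⇒ q_X = 19.6.
Then q_Y = 51.5 − 0.5·19.6 = 41.7.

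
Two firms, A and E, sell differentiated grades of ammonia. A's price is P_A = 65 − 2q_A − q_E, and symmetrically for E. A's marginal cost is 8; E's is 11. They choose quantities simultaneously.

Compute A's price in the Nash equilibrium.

Firm A's profit: π = q_A(65 − 2q_A − q_E) − 8q_A.
∂π/∂q_A = 57 − 4q_A − q_E = 0 ⇒ q_A = 14.25 − 0.25q_E.
Similarly q_E = 13.5 − 0.25q_A.
Solving the two reaction functions simultaneously: (1 − (−0.25)(−0.25))q_A = 14.25 − 0.25·13.5, so 0.9375q_A = 10.875 and q_A = 11.6.
Then q_E = 13.5 − 0.25·11.6 = 10.6.
P_A = 65 − 2·11.6 − 10.6 = 31.2.

31.2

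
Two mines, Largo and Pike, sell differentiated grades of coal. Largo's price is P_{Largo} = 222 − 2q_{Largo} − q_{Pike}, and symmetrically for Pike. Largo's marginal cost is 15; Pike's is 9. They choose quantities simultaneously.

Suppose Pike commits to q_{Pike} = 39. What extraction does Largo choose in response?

42

Mine Largo's profit: π = q_{Largo}(222 − 2q_{Largo} − q_{Pike}) − 15q_{Largo}.
∂π/∂q_{Largo} = 207 − 4q_{Largo} − q_{Pike} = 0 ⇒ q_{Largo} = 51.75 − 0.25q_{Pike}.
At q_{Pike} = 39: q_{Largo} = 51.75 − 0.25·39 = 42.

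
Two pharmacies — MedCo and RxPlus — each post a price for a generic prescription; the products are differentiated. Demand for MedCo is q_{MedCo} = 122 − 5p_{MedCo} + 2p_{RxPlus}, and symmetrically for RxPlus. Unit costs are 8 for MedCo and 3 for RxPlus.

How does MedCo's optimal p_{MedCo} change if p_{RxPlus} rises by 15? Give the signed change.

MedCo's profit: π = (p_{MedCo} − 8)(122 − 5p_{MedCo} + 2p_{RxPlus}).
∂π/∂p_{MedCo} = 162 − 10p_{MedCo} + 2p_{RxPlus} = 0 ⇒ p_{MedCo} = 16.2 + 0.2p_{RxPlus}.
The reaction-function slope is 0.2, so a 15-unit rise in p_{RxPlus} moves p_{MedCo} by 0.2 × 15 = 3. MedCo's best response rises — the actions are strategic complements.

3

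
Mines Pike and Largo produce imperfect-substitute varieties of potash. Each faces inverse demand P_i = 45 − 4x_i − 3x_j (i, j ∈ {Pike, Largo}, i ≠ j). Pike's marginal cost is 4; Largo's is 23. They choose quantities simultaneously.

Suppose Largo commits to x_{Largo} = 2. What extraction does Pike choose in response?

4.375

Mine Pike's profit: π = x_{Pike}(45 − 4x_{Pike} − 3x_{Largo}) − 4x_{Pike}.
∂π/∂x_{Pike} = 41 − 8x_{Pike} − 3x_{Largo} = 0 ⇒ x_{Pike} = 5.125 − 0.375x_{Largo}.
At x_{Largo} = 2: x_{Pike} = 5.125 − 0.375·2 = 4.375.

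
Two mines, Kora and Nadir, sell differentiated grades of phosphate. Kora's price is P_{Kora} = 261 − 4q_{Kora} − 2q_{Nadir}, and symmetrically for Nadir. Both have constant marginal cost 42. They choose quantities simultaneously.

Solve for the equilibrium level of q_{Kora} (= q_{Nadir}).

Mine Kora's profit: π = q_{Kora}(261 − 4q_{Kora} − 2q_{Nadir}) − 42q_{Kora}.
∂π/∂q_{Kora} = 219 − 8q_{Kora} − 2q_{Nadir} = 0 ⇒ q_{Kora} = 27.375 − 0.25q_{Nadir}.
The game is symmetric, so in equilibrium q_{Nadir} = q_{Kora}: the reaction function gives 1.25q_{Kora} = 27.375, hence q_{Kora} = 21.9.

21.9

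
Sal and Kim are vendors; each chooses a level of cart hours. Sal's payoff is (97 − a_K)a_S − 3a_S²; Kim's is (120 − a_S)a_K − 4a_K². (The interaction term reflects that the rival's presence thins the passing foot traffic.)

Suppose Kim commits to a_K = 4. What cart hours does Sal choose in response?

Expanding Sal's payoff: 97a_S − a_Ka_S − 3a_S².
∂π/∂a_S = 97 − a_K − 6a_S = 0, so a_S = 97/6 − (1/6)a_K.
At a_K = 4: a_S = 97/6 − (1/6)·4 = 15.5.

15.5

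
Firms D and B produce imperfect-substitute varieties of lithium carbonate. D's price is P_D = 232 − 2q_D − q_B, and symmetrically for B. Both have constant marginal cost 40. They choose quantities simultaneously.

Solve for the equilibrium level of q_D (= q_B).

Firm D's profit: π = q_D(232 − 2q_D − q_B) − 40q_D.
∂π/∂q_D = 192 − 4q_D − q_B = 0 ⇒ q_D = 48 − 0.25q_B.
The game is symmetric, so in equilibrium q_B = q_D: the reaction function gives 1.25q_D = 48, hence q_D = 38.4.

38.4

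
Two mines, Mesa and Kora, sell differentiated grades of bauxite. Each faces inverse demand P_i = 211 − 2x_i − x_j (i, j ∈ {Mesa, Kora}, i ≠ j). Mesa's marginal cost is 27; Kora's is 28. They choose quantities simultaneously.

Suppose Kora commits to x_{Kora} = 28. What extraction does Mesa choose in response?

Mine Mesa's profit: π = x_{Mesa}(211 − 2x_{Mesa} − x_{Kora}) − 27x_{Mesa}.
∂π/∂x_{Mesa} = 184 − 4x_{Mesa} − x_{Kora} = 0 ⇒ x_{Mesa} = 46 − 0.25x_{Kora}.
At x_{Kora} = 28: x_{Mesa} = 46 − 0.25·28 = 39.

39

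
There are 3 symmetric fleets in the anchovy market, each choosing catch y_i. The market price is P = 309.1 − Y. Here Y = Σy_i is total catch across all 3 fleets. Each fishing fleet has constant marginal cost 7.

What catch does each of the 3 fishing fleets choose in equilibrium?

A representative fishing fleet's profit is π_i = y_i(309.1 − Y) − 7y_i, with Y = y_i + Σ_{j≠i} y_j.
First-order condition: 302.1 − 2y_i − Σ_{j≠i} y_j = 0.
In a symmetric equilibrium every fishing fleet chooses the same y, so Σ_{j≠i} y_j = 2y. The condition becomes 302.1 − 4y = 0, giving y = 302.1/4 = 75.525.

75.525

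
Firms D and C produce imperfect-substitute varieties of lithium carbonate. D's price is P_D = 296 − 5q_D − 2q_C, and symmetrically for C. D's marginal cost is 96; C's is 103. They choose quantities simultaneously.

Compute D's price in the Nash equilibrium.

Firm D's profit: π = q_D(296 − 5q_D − 2q_C) − 96q_D.
∂π/∂q_D = 200 − 10q_D − 2q_C = 0 ⇒ q_D = 20 − 0.2q_C.
Similarly q_C = 19.3 − 0.2q_D.
Solving the two reaction functions simultaneously: (1 − (−0.2)(−0.2))q_D = 20 − 0.2·19.3, so 0.96q_D = 16.14 and q_D = 16.8125.
Then q_C = 19.3 − 0.2·16.8125 = 15.9375.
P_D = 296 − 5·16.8125 − 2·15.9375 = 180.0625.

180.0625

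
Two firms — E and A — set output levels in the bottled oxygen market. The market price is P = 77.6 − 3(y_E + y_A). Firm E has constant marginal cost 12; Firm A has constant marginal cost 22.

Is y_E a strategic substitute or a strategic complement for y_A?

Firm E's profit: π = y_E(77.6 − 3(y_E + y_A)) − 12y_E.
∂π/∂y_E = 65.6 − 6y_E − 3y_A = 0, so y_E = 164/15 − 0.5y_A.
The best-response slope dy_E/dy_A = −0.5 < 0: the reaction function is downward-sloping, so the choices are strategic substitutes.

strategic substitutes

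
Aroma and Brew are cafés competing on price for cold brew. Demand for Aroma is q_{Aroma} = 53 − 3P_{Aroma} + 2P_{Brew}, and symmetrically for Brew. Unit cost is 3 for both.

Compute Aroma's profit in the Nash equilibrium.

Aroma's profit: π = (P_{Aroma} − 3)(53 − 3P_{Aroma} + 2P_{Brew}).
∂π/∂P_{Aroma} = 62 − 6P_{Aroma} + 2P_{Brew} = 0 ⇒ P_{Aroma} = 31/3 + (1/3)P_{Brew}.
By symmetry P_{Brew} = P_{Aroma}; substituting into the reaction function, (2/3)P_{Aroma} = 31/3 and P_{Aroma} = 15.5.
q_{Aroma} = 53 − 3·15.5 + 2·15.5 = 37.5.
Profit = (15.5 − 3)·37.5 = 468.75.

468.75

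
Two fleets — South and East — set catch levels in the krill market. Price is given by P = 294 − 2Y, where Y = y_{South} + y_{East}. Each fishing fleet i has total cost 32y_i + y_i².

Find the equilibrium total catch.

65.5

Fishing fleet South's profit: π = y_{South}(294 − 2(y_{South} + y_{East})) − 32y_{South} − y_{South}².
∂π/∂y_{South} = 262 − 6y_{South} − 2y_{East} = 0, so y_{South} = 131/3 − (1/3)y_{East}.
Setting y_{South} = y_{East} in the reaction function: y_{South} = 131/3 − (1/3)y_{South}, so y_{South} = (131/3) / (4/3) = 32.75.
Total catch: 32.75 + 32.75 = 65.5.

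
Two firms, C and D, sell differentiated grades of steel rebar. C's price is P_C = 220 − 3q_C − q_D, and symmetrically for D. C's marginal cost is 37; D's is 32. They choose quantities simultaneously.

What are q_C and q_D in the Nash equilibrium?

26, 27

Firm C's profit: π = q_C(220 − 3q_C − q_D) − 37q_C.
∂π/∂q_C = 183 − 6q_C − q_D = 0 ⇒ q_C = 30.5 − (1/6)q_D.
Similarly q_D = 94/3 − (1/6)q_C.
Solving the two reaction functions simultaneously: (1 − (−1/6)(−1/6))q_C = 30.5 − (1/6)·(94/3), so (35/36)q_C = 455/18 and q_C = 26.
Then q_D = 94/3 − (1/6)·26 = 27.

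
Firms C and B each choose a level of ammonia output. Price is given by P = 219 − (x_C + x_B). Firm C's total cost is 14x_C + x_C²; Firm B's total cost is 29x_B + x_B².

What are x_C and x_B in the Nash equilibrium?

42, 37

Firm C's profit: π = x_C(219 − (x_C + x_B)) − 14x_C − x_C².
∂π/∂x_C = 205 − 4x_C − x_B = 0, so x_C = 51.25 − 0.25x_B.
By the same steps for B: x_B = 47.5 − 0.25x_C.
Substituting the second reaction function into the first: x_C = 51.25 − 0.25(47.5 − 0.25x_C), which gives 0.9375x_C = 39.375 ⇒ x_C = 42.
Then x_B = 47.5 − 0.25·42 = 37.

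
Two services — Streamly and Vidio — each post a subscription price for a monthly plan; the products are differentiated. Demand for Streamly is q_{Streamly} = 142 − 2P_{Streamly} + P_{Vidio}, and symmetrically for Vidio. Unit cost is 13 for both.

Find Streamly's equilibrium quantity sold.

86

Streamly's profit: π = (P_{Streamly} − 13)(142 − 2P_{Streamly} + P_{Vidio}).
∂π/∂P_{Streamly} = 168 − 4P_{Streamly} + P_{Vidio} = 0 ⇒ P_{Streamly} = 42 + 0.25P_{Vidio}.
By symmetry P_{Vidio} = P_{Streamly}; substituting into the reaction function, 0.75P_{Streamly} = 42 and P_{Streamly} = 56.
q_{Streamly} = 142 − 2·56 + 56 = 86.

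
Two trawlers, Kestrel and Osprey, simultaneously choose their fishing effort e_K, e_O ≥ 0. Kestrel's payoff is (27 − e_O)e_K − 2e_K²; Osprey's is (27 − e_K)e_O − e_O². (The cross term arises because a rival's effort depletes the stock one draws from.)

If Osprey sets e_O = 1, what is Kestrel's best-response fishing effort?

6.5

Expanding Kestrel's payoff: 27e_K − e_Oe_K − 2e_K².
∂π/∂e_K = 27 − e_O − 4e_K = 0, so e_K = 6.75 − 0.25e_O.
At e_O = 1: e_K = 6.75 − 0.25·1 = 6.5.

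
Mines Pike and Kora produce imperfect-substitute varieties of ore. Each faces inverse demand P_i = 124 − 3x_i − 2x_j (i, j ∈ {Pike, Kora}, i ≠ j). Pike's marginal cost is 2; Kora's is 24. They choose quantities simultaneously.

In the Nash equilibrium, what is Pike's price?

Mine Pike's profit: π = x_{Pike}(124 − 3x_{Pike} − 2x_{Kora}) − 2x_{Pike}.
∂π/∂x_{Pike} = 122 − 6x_{Pike} − 2x_{Kora} = 0 ⇒ x_{Pike} = 61/3 − (1/3)x_{Kora}.
Similarly x_{Kora} = 50/3 − (1/3)x_{Pike}.
Solving the two reaction functions simultaneously: (1 − (−1/3)(−1/3))x_{Pike} = 61/3 − (1/3)·(50/3), so (8/9)x_{Pike} = 133/9 and x_{Pike} = 16.625.
Then x_{Kora} = 50/3 − (1/3)·16.625 = 11.125.
P_{Pike} = 124 − 3·16.625 − 2·11.125 = 51.875.

51.875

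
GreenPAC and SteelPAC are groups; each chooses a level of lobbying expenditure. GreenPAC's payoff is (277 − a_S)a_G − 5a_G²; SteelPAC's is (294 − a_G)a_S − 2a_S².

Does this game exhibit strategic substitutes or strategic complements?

Expanding GreenPAC's payoff: 277a_G − a_Sa_G − 5a_G².
∂π/∂a_G = 277 − a_S − 10a_G = 0, so a_G = 27.7 − 0.1a_S.
The best-response slope da_G/da_S = −0.1 < 0: the reaction function is downward-sloping, so the choices are strategic substitutes.

strategic substitutes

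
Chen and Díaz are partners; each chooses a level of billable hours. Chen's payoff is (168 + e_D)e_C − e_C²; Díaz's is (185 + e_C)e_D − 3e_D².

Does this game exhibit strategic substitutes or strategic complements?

Expanding Chen's payoff: 168e_C + e_De_C − e_C².
∂π/∂e_C = 168 + e_D − 2e_C = 0, so e_C = 84 + 0.5e_D.
The best-response slope de_C/de_D = 0.5 > 0: the reaction function is upward-sloping, so the choices are strategic complements.

strategic complements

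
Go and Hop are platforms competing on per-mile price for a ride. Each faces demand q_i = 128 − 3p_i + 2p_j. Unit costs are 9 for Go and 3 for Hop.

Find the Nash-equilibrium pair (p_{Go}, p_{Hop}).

37.625, 35.375

Go's profit: π = (p_{Go} − 9)(128 − 3p_{Go} + 2p_{Hop}).
∂π/∂p_{Go} = 155 − 6p_{Go} + 2p_{Hop} = 0 ⇒ p_{Go} = 155/6 + (1/3)p_{Hop}.
Similarly p_{Hop} = 137/6 + (1/3)p_{Go}.
Plugging p_{Hop} into Go's best response: p_{Go} = 155/6 + (1/3)(137/6 + (1/3)p_{Go}) ⇒ (8/9)p_{Go} = 301/9, so p_{Go} = 37.625.
Then p_{Hop} = 137/6 + (1/3)·37.625 = 35.375.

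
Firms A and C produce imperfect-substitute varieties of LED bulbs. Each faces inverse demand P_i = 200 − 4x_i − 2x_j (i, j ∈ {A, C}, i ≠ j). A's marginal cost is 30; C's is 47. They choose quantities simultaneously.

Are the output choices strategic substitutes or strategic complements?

strategic substitutes

Firm A's profit: π = x_A(200 − 4x_A − 2x_C) − 30x_A.
∂π/∂x_A = 170 − 8x_A − 2x_C = 0 ⇒ x_A = 21.25 − 0.25x_C.
The best-response slope dx_A/dx_C = −0.25 < 0: the reaction function is downward-sloping, so the choices are strategic substitutes.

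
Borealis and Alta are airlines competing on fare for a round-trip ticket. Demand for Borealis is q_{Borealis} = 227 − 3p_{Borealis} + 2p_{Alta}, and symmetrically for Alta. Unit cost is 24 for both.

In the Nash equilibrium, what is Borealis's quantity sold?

Borealis's profit: π = (p_{Borealis} − 24)(227 − 3p_{Borealis} + 2p_{Alta}).
∂π/∂p_{Borealis} = 299 − 6p_{Borealis} + 2p_{Alta} = 0 ⇒ p_{Borealis} = 299/6 + (1/3)p_{Alta}.
By symmetry p_{Alta} = p_{Borealis}; substituting into the reaction function, (2/3)p_{Borealis} = 299/6 and p_{Borealis} = 74.75.
q_{Borealis} = 227 − 3·74.75 + 2·74.75 = 152.25.

152.25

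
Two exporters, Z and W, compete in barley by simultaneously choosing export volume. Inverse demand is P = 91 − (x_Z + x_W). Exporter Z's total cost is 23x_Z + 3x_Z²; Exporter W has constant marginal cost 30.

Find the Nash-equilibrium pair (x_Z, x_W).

5, 28

Exporter Z's profit: π = x_Z(91 − (x_Z + x_W)) − 23x_Z − 3x_Z².
∂π/∂x_Z = 68 − 8x_Z − x_W = 0, so x_Z = 8.5 − 0.125x_W.
For W: ∂π/∂x_W = 61 − 2x_W − x_Z = 0 ⇒ x_W = 30.5 − 0.5x_Z.
Solving the two reaction functions simultaneously: (1 − (−0.125)(−0.5))x_Z = 8.5 − 0.125·30.5, so 0.9375x_Z = 4.6875 and x_Z = 5.
Then x_W = 30.5 − 0.5·5 = 28.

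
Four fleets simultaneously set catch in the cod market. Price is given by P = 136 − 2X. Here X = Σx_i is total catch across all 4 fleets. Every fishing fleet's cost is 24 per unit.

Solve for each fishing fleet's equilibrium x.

A representative fishing fleet's profit is π_i = x_i(136 − 2X) − 24x_i, with X = x_i + Σ_{j≠i} x_j.
First-order condition: 112 − 4x_i − 2Σ_{j≠i} x_j = 0.
With identical fishing fleets, set every x_j = x: then 112 − 4x − 6x = 0, i.e. x = 112/10 = 11.2.

11.2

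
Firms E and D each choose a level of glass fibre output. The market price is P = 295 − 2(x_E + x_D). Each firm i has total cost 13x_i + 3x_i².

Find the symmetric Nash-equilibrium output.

23.5

Firm E's profit: π = x_E(295 − 2(x_E + x_D)) − 13x_E − 3x_E².
∂π/∂x_E = 282 − 10x_E − 2x_D = 0, so x_E = 28.2 − 0.2x_D.
Setting x_E = x_D in the reaction function: x_E = 28.2 − 0.2x_E, so x_E = 28.2 / 1.2 = 23.5.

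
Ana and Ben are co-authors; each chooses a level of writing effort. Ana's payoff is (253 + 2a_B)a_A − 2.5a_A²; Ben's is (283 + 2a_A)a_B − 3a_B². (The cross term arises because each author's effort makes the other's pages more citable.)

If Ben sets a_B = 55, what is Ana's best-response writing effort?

72.6

Expanding Ana's payoff: 253a_A + 2a_Ba_A − 2.5a_A².
∂π/∂a_A = 253 + 2a_B − 5a_A = 0, so a_A = 50.6 + 0.4a_B.
At a_B = 55: a_A = 50.6 + 0.4·55 = 72.6.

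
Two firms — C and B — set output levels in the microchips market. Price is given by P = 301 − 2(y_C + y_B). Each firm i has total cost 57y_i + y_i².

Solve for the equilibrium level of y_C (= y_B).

30.5

Firm C's profit: π = y_C(301 − 2(y_C + y_B)) − 57y_C − y_C².
∂π/∂y_C = 244 − 6y_C − 2y_B = 0, so y_C = 122/3 − (1/3)y_B.
Setting y_C = y_B in the reaction function: y_C = 122/3 − (1/3)y_C, so y_C = (122/3) / (4/3) = 30.5.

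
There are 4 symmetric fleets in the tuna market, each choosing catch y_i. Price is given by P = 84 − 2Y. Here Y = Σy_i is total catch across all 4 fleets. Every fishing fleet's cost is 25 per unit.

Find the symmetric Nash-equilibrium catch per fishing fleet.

5.9

A representative fishing fleet's profit is π_i = y_i(84 − 2Y) − 25y_i, with Y = y_i + Σ_{j≠i} y_j.
First-order condition: 59 − 4y_i − 2Σ_{j≠i} y_j = 0.
In a symmetric equilibrium every fishing fleet chooses the same y, so Σ_{j≠i} y_j = 3y. The condition becomes 59 − 10y = 0, giving y = 59/10 = 5.9.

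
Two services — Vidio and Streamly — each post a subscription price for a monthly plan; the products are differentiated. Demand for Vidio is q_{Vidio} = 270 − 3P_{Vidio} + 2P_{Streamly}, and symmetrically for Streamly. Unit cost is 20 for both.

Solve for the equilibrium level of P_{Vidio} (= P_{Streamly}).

82.5

Vidio's profit: π = (P_{Vidio} − 20)(270 − 3P_{Vidio} + 2P_{Streamly}).
∂π/∂P_{Vidio} = 330 − 6P_{Vidio} + 2P_{Streamly} = 0 ⇒ P_{Vidio} = 55 + (1/3)P_{Streamly}.
By symmetry P_{Streamly} = P_{Vidio}; substituting into the reaction function, (2/3)P_{Vidio} = 55 and P_{Vidio} = 82.5.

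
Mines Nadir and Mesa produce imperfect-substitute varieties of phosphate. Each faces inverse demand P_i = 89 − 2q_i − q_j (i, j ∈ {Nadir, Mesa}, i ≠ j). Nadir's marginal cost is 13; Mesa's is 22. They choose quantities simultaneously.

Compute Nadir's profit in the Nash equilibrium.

499.28

Mine Nadir's profit: π = q_{Nadir}(89 − 2q_{Nadir} − q_{Mesa}) − 13q_{Nadir}.
∂π/∂q_{Nadir} = 76 − 4q_{Nadir} − q_{Mesa} = 0 ⇒ q_{Nadir} = 19 − 0.25q_{Mesa}.
Similarly q_{Mesa} = 16.75 − 0.25q_{Nadir}.
Substituting the second reaction function into the first: q_{Nadir} = 19 − 0.25(16.75 − 0.25q_{Nadir}), which gives 0.9375q_{Nadir} = 14.8125 ⇒ q_{Nadir} = 15.8.
Then q_{Mesa} = 16.75 − 0.25·15.8 = 12.8.
P_{Nadir} = 89 − 2·15.8 − 12.8 = 44.6.
Profit = (44.6 − 13)·15.8 = 499.28.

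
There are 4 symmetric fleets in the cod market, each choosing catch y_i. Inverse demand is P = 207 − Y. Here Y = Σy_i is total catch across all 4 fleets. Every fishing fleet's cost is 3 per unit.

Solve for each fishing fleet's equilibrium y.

40.8

A representative fishing fleet's profit is π_i = y_i(207 − Y) − 3y_i, with Y = y_i + Σ_{j≠i} y_j.
First-order condition: 204 − 2y_i − Σ_{j≠i} y_j = 0.
In a symmetric equilibrium every fishing fleet chooses the same y, so Σ_{j≠i} y_j = 3y. The condition becomes 204 − 5y = 0, giving y = 204/5 = 40.8.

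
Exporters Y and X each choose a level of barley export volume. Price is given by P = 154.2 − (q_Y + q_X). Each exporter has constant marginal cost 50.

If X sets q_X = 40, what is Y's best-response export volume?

Exporter Y's profit: π = q_Y(154.2 − (q_Y + q_X)) − 50q_Y.
∂π/∂q_Y = 104.2 − 2q_Y − q_X = 0, so q_Y = 52.1 − 0.5q_X.
At q_X = 40: q_Y = 52.1 − 0.5·40 = 32.1.

32.1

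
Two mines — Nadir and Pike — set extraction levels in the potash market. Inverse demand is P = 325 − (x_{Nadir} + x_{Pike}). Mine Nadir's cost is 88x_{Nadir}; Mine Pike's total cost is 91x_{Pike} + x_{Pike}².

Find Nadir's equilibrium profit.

Mine Nadir's profit: π = x_{Nadir}(325 − (x_{Nadir} + x_{Pike})) − 88x_{Nadir}.
∂π/∂x_{Nadir} = 237 − 2x_{Nadir} − x_{Pike} = 0, so x_{Nadir} = 118.5 − 0.5x_{Pike}.
For Pike: ∂π/∂x_{Pike} = 234 − 4x_{Pike} − x_{Nadir} = 0 ⇒ x_{Pike} = 58.5 − 0.25x_{Nadir}.
Plugging x_{Pike} into Nadir's best response: x_{Nadir} = 118.5 − 0.5(58.5 − 0.25x_{Nadir}) ⇒ 0.875x_{Nadir} = 89.25, so x_{Nadir} = 102.
Then x_{Pike} = 58.5 − 0.25·102 = 33.
Price P = 325 − 135 = 190.
Nadir's profit: (190 − 88)·102 = 10404.

10404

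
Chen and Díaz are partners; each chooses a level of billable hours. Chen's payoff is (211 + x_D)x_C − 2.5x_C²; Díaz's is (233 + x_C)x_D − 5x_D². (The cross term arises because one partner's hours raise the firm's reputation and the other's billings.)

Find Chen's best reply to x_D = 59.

54

Expanding Chen's payoff: 211x_C + x_Dx_C − 2.5x_C².
∂π/∂x_C = 211 + x_D − 5x_C = 0, so x_C = 42.2 + 0.2x_D.
At x_D = 59: x_C = 42.2 + 0.2·59 = 54.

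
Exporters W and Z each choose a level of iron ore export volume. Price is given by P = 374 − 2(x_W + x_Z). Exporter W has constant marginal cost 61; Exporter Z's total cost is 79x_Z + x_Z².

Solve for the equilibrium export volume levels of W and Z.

Exporter W's profit: π = x_W(374 − 2(x_W + x_Z)) − 61x_W.
∂π/∂x_W = 313 − 4x_W − 2x_Z = 0, so x_W = 78.25 − 0.5x_Z.
For Z: ∂π/∂x_Z = 295 − 6x_Z − 2x_W = 0 ⇒ x_Z = 295/6 − (1/3)x_W.
Substituting the second reaction function into the first: x_W = 78.25 − 0.5(295/6 − (1/3)x_W), which gives (5/6)x_W = 161/3 ⇒ x_W = 64.4.
Then x_Z = 295/6 − (1/3)·64.4 = 27.7.

64.4, 27.7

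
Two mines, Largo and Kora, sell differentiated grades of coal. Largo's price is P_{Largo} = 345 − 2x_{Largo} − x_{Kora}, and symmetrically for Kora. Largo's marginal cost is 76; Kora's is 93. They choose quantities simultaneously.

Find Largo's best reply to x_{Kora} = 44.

56.25

Mine Largo's profit: π = x_{Largo}(345 − 2x_{Largo} − x_{Kora}) − 76x_{Largo}.
∂π/∂x_{Largo} = 269 − 4x_{Largo} − x_{Kora} = 0 ⇒ x_{Largo} = 67.25 − 0.25x_{Kora}.
At x_{Kora} = 44: x_{Largo} = 67.25 − 0.25·44 = 56.25.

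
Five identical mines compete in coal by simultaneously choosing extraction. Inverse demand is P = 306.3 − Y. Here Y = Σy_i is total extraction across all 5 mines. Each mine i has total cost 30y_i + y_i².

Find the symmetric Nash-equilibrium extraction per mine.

A representative mine's profit is π_i = y_i(306.3 − Y) − 30y_i − y_i², with Y = y_i + Σ_{j≠i} y_j.
First-order condition: 276.3 − 4y_i − Σ_{j≠i} y_j = 0.
Imposing symmetry (y_j = y for all j) turns Σ_{j≠i} y_j into 4y, so 276.3 = 8y and y = 34.5375.

34.5375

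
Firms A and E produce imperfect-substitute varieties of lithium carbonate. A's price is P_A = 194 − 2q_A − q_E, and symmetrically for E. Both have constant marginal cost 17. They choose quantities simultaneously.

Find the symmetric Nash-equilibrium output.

Firm A's profit: π = q_A(194 − 2q_A − q_E) − 17q_A.
∂π/∂q_A = 177 − 4q_A − q_E = 0 ⇒ q_A = 44.25 − 0.25q_E.
The game is symmetric, so in equilibrium q_E = q_A: the reaction function gives 1.25q_A = 44.25, hence q_A = 35.4.

35.4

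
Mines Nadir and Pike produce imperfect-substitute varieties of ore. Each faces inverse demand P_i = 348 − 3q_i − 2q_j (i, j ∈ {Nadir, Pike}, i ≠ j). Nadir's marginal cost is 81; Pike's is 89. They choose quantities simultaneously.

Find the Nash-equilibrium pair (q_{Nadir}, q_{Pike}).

Mine Nadir's profit: π = q_{Nadir}(348 − 3q_{Nadir} − 2q_{Pike}) − 81q_{Nadir}.
∂π/∂q_{Nadir} = 267 − 6q_{Nadir} − 2q_{Pike} = 0 ⇒ q_{Nadir} = 44.5 − (1/3)q_{Pike}.
Similarly q_{Pike} = 259/6 − (1/3)q_{Nadir}.
Plugging q_{Pike} into Nadir's best response: q_{Nadir} = 44.5 − (1/3)(259/6 − (1/3)q_{Nadir}) ⇒ (8/9)q_{Nadir} = 271/9, so q_{Nadir} = 33.875.
Then q_{Pike} = 259/6 − (1/3)·33.875 = 31.875.

33.875, 31.875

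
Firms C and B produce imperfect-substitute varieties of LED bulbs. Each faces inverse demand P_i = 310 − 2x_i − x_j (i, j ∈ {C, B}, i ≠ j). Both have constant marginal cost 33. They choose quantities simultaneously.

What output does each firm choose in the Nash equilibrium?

55.4

Firm C's profit: π = x_C(310 − 2x_C − x_B) − 33x_C.
∂π/∂x_C = 277 − 4x_C − x_B = 0 ⇒ x_C = 69.25 − 0.25x_B.
Setting x_C = x_B in the reaction function: x_C = 69.25 − 0.25x_C, so x_C = 69.25 / 1.25 = 55.4.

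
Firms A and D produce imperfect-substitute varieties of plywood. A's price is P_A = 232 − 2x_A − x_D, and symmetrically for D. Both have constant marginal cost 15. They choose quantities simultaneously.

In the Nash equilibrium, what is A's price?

101.8

Firm A's profit: π = x_A(232 − 2x_A − x_D) − 15x_A.
∂π/∂x_A = 217 − 4x_A − x_D = 0 ⇒ x_A = 54.25 − 0.25x_D.
Setting x_A = x_D in the reaction function: x_A = 54.25 − 0.25x_A, so x_A = 54.25 / 1.25 = 43.4.
P_A = 232 − 2·43.4 − 43.4 = 101.8.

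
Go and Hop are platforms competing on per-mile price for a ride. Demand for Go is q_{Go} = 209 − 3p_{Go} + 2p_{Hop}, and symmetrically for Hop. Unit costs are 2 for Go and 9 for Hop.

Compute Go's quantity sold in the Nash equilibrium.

159.1875

Go's profit: π = (p_{Go} − 2)(209 − 3p_{Go} + 2p_{Hop}).
∂π/∂p_{Go} = 215 − 6p_{Go} + 2p_{Hop} = 0 ⇒ p_{Go} = 215/6 + (1/3)p_{Hop}.
Similarly p_{Hop} = 118/3 + (1/3)p_{Go}.
Plugging p_{Hop} into Go's best response: p_{Go} = 215/6 + (1/3)(118/3 + (1/3)p_{Go}) ⇒ (8/9)p_{Go} = 881/18, so p_{Go} = 55.0625.
Then p_{Hop} = 118/3 + (1/3)·55.0625 = 57.6875.
q_{Go} = 209 − 3·55.0625 + 2·57.6875 = 159.1875.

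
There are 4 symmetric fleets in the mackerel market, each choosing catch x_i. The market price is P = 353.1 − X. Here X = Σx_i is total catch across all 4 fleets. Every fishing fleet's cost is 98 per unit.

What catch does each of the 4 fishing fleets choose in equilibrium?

A representative fishing fleet's profit is π_i = x_i(353.1 − X) − 98x_i, with X = x_i + Σ_{j≠i} x_j.
First-order condition: 255.1 − 2x_i − Σ_{j≠i} x_j = 0.
In a symmetric equilibrium every fishing fleet chooses the same x, so Σ_{j≠i} x_j = 3x. The condition becomes 255.1 − 5x = 0, giving x = 255.1/5 = 51.02.

51.02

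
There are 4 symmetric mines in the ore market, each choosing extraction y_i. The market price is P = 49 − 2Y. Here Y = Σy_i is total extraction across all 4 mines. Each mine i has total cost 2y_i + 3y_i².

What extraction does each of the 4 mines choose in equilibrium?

2.9375

A representative mine's profit is π_i = y_i(49 − 2Y) − 2y_i − 3y_i², with Y = y_i + Σ_{j≠i} y_j.
First-order condition: 47 − 10y_i − 2Σ_{j≠i} y_j = 0.
With identical mines, set every y_j = y: then 47 − 10y − 6y = 0, i.e. y = 47/16 = 2.9375.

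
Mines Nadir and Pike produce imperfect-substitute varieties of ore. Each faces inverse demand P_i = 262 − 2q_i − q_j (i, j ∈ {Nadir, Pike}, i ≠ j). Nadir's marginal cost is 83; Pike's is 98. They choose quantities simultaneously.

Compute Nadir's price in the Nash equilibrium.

156.6

Mine Nadir's profit: π = q_{Nadir}(262 − 2q_{Nadir} − q_{Pike}) − 83q_{Nadir}.
∂π/∂q_{Nadir} = 179 − 4q_{Nadir} − q_{Pike} = 0 ⇒ q_{Nadir} = 44.75 − 0.25q_{Pike}.
Similarly q_{Pike} = 41 − 0.25q_{Nadir}.
Solving the two reaction functions simultaneously: (1 − (−0.25)(−0.25))q_{Nadir} = 44.75 − 0.25·41, so 0.9375q_{Nadir} = 34.5 and q_{Nadir} = 36.8.
Then q_{Pike} = 41 − 0.25·36.8 = 31.8.
P_{Nadir} = 262 − 2·36.8 − 31.8 = 156.6.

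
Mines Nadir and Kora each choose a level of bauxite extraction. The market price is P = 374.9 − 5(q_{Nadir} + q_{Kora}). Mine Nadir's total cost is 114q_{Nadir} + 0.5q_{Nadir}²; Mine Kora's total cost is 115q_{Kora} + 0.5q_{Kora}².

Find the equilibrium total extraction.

Mine Nadir's profit: π = q_{Nadir}(374.9 − 5(q_{Nadir} + q_{Kora})) − 114q_{Nadir} − 0.5q_{Nadir}².
∂π/∂q_{Nadir} = 260.9 − 11q_{Nadir} − 5q_{Kora} = 0, so q_{Nadir} = 2609/110 − (5/11)q_{Kora}.
By the same steps for Kora: q_{Kora} = 2599/110 − (5/11)q_{Nadir}.
Plugging q_{Kora} into Nadir's best response: q_{Nadir} = 2609/110 − (5/11)(2599/110 − (5/11)q_{Nadir}) ⇒ (96/121)q_{Nadir} = 7852/605, so q_{Nadir} = 1963/120.
Then q_{Kora} = 2599/110 − (5/11)·(1963/120) = 1943/120.
Total extraction: 1963/120 + 1943/120 = 32.55.

32.55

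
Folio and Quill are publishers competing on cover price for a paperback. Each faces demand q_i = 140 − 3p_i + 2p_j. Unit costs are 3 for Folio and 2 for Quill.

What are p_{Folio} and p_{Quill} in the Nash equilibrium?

37.0625, 36.6875

Folio's profit: π = (p_{Folio} − 3)(140 − 3p_{Folio} + 2p_{Quill}).
∂π/∂p_{Folio} = 149 − 6p_{Folio} + 2p_{Quill} = 0 ⇒ p_{Folio} = 149/6 + (1/3)p_{Quill}.
Similarly p_{Quill} = 73/3 + (1/3)p_{Folio}.
Solving the two reaction functions simultaneously: (1 − (1/3)(1/3))p_{Folio} = 149/6 + (1/3)·(73/3), so (8/9)p_{Folio} = 593/18 and p_{Folio} = 37.0625.
Then p_{Quill} = 73/3 + (1/3)·37.0625 = 36.6875.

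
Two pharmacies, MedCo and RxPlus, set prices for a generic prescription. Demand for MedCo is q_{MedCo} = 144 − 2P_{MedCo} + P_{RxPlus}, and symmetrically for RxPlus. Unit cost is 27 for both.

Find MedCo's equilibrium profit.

MedCo's profit: π = (P_{MedCo} − 27)(144 − 2P_{MedCo} + P_{RxPlus}).
∂π/∂P_{MedCo} = 198 − 4P_{MedCo} + P_{RxPlus} = 0 ⇒ P_{MedCo} = 49.5 + 0.25P_{RxPlus}.
The game is symmetric, so in equilibrium P_{RxPlus} = P_{MedCo}: the reaction function gives 0.75P_{MedCo} = 49.5, hence P_{MedCo} = 66.
q_{MedCo} = 144 − 2·66 + 66 = 78.
Profit = (66 − 27)·78 = 3042.

3042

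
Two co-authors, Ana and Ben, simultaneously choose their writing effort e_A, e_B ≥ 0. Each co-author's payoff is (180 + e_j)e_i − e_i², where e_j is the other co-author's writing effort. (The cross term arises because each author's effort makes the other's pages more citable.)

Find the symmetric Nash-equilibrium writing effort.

180

Ana's payoff is (180 + e_B)e_A − e_A².
∂π/∂e_A = 180 + e_B − 2e_A = 0, so e_A = 90 + 0.5e_B.
The game is symmetric, so in equilibrium e_B = e_A: the reaction function gives 0.5e_A = 90, hence e_A = 180.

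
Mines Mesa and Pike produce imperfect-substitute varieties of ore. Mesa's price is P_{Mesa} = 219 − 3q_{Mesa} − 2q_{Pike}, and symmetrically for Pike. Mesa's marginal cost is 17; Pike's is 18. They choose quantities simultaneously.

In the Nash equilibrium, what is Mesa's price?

Mine Mesa's profit: π = q_{Mesa}(219 − 3q_{Mesa} − 2q_{Pike}) − 17q_{Mesa}.
∂π/∂q_{Mesa} = 202 − 6q_{Mesa} − 2q_{Pike} = 0 ⇒ q_{Mesa} = 101/3 − (1/3)q_{Pike}.
Similarly q_{Pike} = 33.5 − (1/3)q_{Mesa}.
Substituting the second reaction function into the first: q_{Mesa} = 101/3 − (1/3)(33.5 − (1/3)q_{Mesa}), which gives (8/9)q_{Mesa} = 22.5 ⇒ q_{Mesa} = 25.3125.
Then q_{Pike} = 33.5 − (1/3)·25.3125 = 25.0625.
P_{Mesa} = 219 − 3·25.3125 − 2·25.0625 = 92.9375.

92.9375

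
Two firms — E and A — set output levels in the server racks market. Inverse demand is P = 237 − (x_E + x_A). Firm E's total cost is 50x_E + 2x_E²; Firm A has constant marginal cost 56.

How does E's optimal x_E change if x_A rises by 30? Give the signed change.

-5

Firm E's profit: π = x_E(237 − (x_E + x_A)) − 50x_E − 2x_E².
∂π/∂x_E = 187 − 6x_E − x_A = 0, so x_E = 187/6 − (1/6)x_A.
The reaction-function slope is −1/6, so a 30-unit rise in x_A moves x_E by −1/6 × 30 = −5. E's best response falls — the actions are strategic substitutes.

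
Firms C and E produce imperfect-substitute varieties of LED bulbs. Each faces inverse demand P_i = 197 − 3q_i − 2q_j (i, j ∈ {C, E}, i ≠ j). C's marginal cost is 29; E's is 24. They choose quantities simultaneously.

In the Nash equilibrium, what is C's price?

Firm C's profit: π = q_C(197 − 3q_C − 2q_E) − 29q_C.
∂π/∂q_C = 168 − 6q_C − 2q_E = 0 ⇒ q_C = 28 − (1/3)q_E.
Similarly q_E = 173/6 − (1/3)q_C.
Substituting the second reaction function into the first: q_C = 28 − (1/3)(173/6 − (1/3)q_C), which gives (8/9)q_C = 331/18 ⇒ q_C = 20.6875.
Then q_E = 173/6 − (1/3)·20.6875 = 21.9375.
P_C = 197 − 3·20.6875 − 2·21.9375 = 91.0625.

91.0625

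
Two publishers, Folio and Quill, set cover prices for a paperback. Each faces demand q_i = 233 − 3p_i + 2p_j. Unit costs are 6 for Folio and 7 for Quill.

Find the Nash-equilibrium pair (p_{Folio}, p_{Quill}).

Folio's profit: π = (p_{Folio} − 6)(233 − 3p_{Folio} + 2p_{Quill}).
∂π/∂p_{Folio} = 251 − 6p_{Folio} + 2p_{Quill} = 0 ⇒ p_{Folio} = 251/6 + (1/3)p_{Quill}.
Similarly p_{Quill} = 127/3 + (1/3)p_{Folio}.
Substituting the second reaction function into the first: p_{Folio} = 251/6 + (1/3)(127/3 + (1/3)p_{Folio}), which gives (8/9)p_{Folio} = 1007/18 ⇒ p_{Folio} = 62.9375.
Then p_{Quill} = 127/3 + (1/3)·62.9375 = 63.3125.

62.9375, 63.3125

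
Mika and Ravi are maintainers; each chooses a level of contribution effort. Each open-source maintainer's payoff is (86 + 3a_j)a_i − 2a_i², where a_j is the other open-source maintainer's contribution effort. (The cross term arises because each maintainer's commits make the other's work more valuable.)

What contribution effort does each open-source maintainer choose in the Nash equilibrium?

86

Mika's payoff is (86 + 3a_R)a_M − 2a_M².
∂π/∂a_M = 86 + 3a_R − 4a_M = 0, so a_M = 21.5 + 0.75a_R.
By symmetry a_R = a_M; substituting into the reaction function, 0.25a_M = 21.5 and a_M = 86.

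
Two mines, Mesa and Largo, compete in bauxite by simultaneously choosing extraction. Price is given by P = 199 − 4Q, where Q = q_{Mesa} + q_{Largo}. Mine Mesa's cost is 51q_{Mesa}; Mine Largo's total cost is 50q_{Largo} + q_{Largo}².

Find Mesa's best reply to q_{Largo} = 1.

Mine Mesa's profit: π = q_{Mesa}(199 − 4(q_{Mesa} + q_{Largo})) − 51q_{Mesa}.
∂π/∂q_{Mesa} = 148 − 8q_{Mesa} − 4q_{Largo} = 0, so q_{Mesa} = 18.5 − 0.5q_{Largo}.
At q_{Largo} = 1: q_{Mesa} = 18.5 − 0.5·1 = 18.

18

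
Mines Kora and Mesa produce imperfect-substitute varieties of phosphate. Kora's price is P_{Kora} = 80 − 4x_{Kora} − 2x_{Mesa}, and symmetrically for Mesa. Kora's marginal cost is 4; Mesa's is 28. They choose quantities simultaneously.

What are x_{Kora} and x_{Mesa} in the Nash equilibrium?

Mine Kora's profit: π = x_{Kora}(80 − 4x_{Kora} − 2x_{Mesa}) − 4x_{Kora}.
∂π/∂x_{Kora} = 76 − 8x_{Kora} − 2x_{Mesa} = 0 ⇒ x_{Kora} = 9.5 − 0.25x_{Mesa}.
Similarly x_{Mesa} = 6.5 − 0.25x_{Kora}.
Solving the two reaction functions simultaneously: (1 − (−0.25)(−0.25))x_{Kora} = 9.5 − 0.25·6.5, so 0.9375x_{Kora} = 7.875 and x_{Kora} = 8.4.
Then x_{Mesa} = 6.5 − 0.25·8.4 = 4.4.

8.4, 4.4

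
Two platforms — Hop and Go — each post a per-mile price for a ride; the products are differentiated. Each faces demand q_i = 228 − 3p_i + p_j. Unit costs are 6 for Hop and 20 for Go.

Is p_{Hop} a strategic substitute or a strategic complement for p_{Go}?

Hop's profit: π = (p_{Hop} − 6)(228 − 3p_{Hop} + p_{Go}).
∂π/∂p_{Hop} = 246 − 6p_{Hop} + p_{Go} = 0 ⇒ p_{Hop} = 41 + (1/6)p_{Go}.
The best-response slope dp_{Hop}/dp_{Go} = 1/6 > 0: the reaction function is upward-sloping, so the choices are strategic complements.

strategic complements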